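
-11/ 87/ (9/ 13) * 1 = -143/ 783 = -0.18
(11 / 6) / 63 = 11 / 378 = 0.03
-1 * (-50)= 50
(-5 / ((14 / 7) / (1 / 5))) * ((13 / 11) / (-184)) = 13 / 4048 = 0.00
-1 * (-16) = 16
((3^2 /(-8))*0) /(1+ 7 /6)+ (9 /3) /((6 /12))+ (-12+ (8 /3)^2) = 10 /9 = 1.11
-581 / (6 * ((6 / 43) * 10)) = -24983 / 360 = -69.40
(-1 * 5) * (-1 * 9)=45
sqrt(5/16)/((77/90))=45 * sqrt(5)/154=0.65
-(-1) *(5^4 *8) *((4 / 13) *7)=140000 / 13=10769.23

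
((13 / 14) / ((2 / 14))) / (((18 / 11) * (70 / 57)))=2717 / 840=3.23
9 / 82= 0.11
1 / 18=0.06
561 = 561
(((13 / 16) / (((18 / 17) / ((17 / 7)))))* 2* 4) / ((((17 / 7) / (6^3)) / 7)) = 9282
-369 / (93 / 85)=-10455 / 31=-337.26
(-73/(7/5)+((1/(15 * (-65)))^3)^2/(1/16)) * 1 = -313559929874267578013/6013478107177734375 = -52.14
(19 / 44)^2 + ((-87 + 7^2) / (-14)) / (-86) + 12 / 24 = 381637 / 582736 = 0.65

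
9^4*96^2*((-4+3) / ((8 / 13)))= -98257536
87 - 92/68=1456/17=85.65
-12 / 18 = -2 / 3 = -0.67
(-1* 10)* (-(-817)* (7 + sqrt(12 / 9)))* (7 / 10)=-40033 -11438* sqrt(3) / 3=-46636.73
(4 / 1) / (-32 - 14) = -2 / 23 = -0.09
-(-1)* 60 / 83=60 / 83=0.72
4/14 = 2/7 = 0.29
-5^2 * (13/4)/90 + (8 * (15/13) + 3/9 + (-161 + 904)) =703555/936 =751.66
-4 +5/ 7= -23/ 7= -3.29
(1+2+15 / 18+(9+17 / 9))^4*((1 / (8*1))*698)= 4098820.61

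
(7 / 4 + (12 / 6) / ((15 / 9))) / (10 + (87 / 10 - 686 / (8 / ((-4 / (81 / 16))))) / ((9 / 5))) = 43011 / 765070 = 0.06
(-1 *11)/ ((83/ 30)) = -330/ 83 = -3.98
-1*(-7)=7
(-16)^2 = 256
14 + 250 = 264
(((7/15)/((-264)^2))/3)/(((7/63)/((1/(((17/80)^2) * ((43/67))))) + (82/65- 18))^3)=-34102401100185600000/71614874082509745967622252489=-0.00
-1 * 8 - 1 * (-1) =-7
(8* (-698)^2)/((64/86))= 5237443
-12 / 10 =-6 / 5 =-1.20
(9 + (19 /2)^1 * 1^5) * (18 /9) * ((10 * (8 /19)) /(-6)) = -1480 /57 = -25.96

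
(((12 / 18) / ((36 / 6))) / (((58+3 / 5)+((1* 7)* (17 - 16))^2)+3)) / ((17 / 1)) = 5 / 84609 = 0.00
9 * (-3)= -27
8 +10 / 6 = 29 / 3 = 9.67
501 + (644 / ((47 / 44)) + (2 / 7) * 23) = 365343 / 329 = 1110.47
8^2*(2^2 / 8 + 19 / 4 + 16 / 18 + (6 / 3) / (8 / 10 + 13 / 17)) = 568208 / 1197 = 474.69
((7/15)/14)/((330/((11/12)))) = 1/10800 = 0.00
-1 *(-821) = 821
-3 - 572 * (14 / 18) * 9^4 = -2918919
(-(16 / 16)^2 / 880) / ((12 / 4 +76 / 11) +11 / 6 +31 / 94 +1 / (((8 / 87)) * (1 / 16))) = -141 / 23087840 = -0.00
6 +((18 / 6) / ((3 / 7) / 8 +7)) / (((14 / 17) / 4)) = 3186 / 395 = 8.07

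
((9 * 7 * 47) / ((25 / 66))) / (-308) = -1269 / 50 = -25.38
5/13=0.38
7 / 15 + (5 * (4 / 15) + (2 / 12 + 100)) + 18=3599 / 30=119.97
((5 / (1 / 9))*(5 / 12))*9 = 675 / 4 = 168.75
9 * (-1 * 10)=-90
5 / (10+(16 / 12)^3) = 135 / 334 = 0.40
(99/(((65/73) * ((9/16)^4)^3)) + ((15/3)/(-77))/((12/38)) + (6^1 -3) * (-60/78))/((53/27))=34806969074835145847/616614576087510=56448.50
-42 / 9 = -14 / 3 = -4.67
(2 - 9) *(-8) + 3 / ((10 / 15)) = 121 / 2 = 60.50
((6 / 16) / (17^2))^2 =9 / 5345344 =0.00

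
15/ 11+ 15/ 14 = 375/ 154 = 2.44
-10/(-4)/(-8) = -5/16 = -0.31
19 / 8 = 2.38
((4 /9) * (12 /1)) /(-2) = -8 /3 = -2.67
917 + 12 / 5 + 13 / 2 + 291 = 12169 / 10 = 1216.90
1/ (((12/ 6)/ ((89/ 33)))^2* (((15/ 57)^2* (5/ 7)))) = 20016367/ 544500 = 36.76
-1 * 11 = -11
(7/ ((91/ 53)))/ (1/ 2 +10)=106/ 273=0.39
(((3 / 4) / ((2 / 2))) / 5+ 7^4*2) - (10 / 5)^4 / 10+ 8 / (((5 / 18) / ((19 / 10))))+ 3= 485827 / 100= 4858.27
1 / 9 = 0.11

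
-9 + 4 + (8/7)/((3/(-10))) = -185/21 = -8.81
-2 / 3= -0.67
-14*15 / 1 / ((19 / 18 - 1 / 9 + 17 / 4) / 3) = -22680 / 187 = -121.28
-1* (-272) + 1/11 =2993/11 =272.09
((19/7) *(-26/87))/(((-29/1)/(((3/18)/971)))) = 247/51446493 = 0.00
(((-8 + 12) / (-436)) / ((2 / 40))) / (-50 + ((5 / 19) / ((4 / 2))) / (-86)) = 13072 / 3562229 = 0.00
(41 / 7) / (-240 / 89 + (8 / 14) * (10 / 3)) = -10947 / 1480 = -7.40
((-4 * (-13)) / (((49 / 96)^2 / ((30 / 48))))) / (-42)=-49920 / 16807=-2.97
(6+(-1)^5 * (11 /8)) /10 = 37 /80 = 0.46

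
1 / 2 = 0.50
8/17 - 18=-298/17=-17.53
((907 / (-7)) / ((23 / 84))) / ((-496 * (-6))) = -907 / 5704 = -0.16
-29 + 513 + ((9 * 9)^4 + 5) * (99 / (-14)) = -2130809549 / 7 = -304401364.14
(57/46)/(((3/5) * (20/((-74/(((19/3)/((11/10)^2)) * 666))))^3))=-1771561/717379200000000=-0.00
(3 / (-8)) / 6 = -1 / 16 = -0.06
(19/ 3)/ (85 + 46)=19/ 393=0.05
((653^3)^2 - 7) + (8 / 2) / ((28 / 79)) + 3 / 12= 2170886505355006139 / 28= 77531660905535933.54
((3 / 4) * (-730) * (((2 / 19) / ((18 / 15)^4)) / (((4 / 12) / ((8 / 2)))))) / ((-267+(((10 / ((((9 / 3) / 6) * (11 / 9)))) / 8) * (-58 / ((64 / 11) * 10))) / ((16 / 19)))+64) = 116800000 / 71940213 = 1.62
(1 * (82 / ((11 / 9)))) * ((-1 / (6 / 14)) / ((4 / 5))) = -4305 / 22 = -195.68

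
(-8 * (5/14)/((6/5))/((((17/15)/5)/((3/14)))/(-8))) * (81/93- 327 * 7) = -1063980000/25823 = -41202.80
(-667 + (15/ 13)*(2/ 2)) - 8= -8760/ 13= -673.85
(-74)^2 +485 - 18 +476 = 6419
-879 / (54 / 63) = -2051 / 2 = -1025.50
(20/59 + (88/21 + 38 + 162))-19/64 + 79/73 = 1188486755/5788608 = 205.31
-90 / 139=-0.65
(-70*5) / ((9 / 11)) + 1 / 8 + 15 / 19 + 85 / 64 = -4657057 / 10944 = -425.54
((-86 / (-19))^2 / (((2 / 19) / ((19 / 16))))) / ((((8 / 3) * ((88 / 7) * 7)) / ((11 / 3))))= 3.61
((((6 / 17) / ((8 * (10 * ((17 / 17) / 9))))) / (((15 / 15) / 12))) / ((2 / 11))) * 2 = 891 / 170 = 5.24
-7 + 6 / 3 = -5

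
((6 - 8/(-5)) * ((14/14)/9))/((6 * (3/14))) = 266/405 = 0.66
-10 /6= -5 /3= -1.67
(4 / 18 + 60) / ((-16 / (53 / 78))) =-14363 / 5616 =-2.56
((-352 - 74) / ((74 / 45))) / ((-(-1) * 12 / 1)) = -3195 / 148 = -21.59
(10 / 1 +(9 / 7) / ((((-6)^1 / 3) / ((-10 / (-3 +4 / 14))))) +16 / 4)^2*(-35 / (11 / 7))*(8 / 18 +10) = -1124808230 / 35739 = -31472.85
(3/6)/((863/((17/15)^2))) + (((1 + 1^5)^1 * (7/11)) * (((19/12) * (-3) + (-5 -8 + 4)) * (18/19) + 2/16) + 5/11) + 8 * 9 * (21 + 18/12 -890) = -10141742070923/162330300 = -62475.96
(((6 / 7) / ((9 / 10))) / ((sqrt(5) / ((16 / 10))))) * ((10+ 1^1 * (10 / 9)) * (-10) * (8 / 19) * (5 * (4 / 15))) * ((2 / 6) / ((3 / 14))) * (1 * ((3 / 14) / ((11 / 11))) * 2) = -409600 * sqrt(5) / 32319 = -28.34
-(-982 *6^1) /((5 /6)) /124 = 8838 /155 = 57.02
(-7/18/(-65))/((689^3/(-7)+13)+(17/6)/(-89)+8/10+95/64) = -139552/1089891763783719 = -0.00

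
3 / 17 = 0.18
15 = 15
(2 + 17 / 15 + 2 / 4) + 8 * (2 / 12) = 149 / 30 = 4.97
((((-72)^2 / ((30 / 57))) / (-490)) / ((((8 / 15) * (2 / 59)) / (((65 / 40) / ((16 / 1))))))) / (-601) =0.19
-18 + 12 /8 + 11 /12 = -187 /12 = -15.58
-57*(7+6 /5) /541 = -2337 /2705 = -0.86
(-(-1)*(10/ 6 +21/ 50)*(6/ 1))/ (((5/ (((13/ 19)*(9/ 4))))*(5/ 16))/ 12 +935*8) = 0.00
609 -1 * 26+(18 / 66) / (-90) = 192389 / 330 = 583.00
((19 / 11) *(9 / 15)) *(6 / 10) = 171 / 275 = 0.62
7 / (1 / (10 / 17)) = 70 / 17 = 4.12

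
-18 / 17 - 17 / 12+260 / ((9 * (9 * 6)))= -32065 / 16524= -1.94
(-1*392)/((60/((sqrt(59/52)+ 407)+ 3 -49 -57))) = -29792/15 -49*sqrt(767)/195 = -1993.09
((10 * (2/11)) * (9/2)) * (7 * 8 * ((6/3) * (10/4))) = 25200/11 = 2290.91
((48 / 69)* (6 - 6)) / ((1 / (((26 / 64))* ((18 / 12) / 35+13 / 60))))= 0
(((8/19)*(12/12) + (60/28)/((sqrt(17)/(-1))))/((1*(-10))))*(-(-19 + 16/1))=0.03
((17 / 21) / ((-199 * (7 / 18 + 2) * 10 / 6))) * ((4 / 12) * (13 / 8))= -663 / 1197980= -0.00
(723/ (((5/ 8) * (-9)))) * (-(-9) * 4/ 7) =-23136/ 35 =-661.03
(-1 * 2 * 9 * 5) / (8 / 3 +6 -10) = 135 / 2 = 67.50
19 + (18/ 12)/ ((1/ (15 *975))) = 43913/ 2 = 21956.50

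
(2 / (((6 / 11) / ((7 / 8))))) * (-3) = -9.62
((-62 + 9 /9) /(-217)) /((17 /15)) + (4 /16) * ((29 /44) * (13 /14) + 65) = 21621839 /1298528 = 16.65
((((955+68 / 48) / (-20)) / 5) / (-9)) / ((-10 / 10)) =-11477 / 10800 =-1.06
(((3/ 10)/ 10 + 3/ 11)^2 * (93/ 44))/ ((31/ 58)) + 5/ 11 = 21747343/ 26620000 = 0.82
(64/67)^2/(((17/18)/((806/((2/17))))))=29712384/4489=6618.93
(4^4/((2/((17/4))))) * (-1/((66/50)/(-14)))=190400/33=5769.70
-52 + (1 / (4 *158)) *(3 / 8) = -52.00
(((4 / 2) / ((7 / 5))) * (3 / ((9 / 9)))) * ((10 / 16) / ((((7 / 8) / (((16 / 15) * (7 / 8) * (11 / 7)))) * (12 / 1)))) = 55 / 147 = 0.37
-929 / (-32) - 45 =-511 / 32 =-15.97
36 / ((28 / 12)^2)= 324 / 49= 6.61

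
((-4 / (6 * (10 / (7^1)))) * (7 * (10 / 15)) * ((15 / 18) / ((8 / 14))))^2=117649 / 11664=10.09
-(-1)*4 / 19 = 0.21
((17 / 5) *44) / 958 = 374 / 2395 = 0.16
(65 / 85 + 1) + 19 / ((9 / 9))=353 / 17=20.76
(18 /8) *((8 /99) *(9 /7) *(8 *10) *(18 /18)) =1440 /77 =18.70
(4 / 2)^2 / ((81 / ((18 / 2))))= 4 / 9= 0.44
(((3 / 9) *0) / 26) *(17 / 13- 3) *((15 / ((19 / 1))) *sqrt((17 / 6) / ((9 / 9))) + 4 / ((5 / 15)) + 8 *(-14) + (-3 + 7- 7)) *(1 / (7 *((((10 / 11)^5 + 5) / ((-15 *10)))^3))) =0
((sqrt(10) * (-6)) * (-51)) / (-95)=-10.19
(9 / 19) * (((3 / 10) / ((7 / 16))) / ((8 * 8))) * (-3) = -81 / 5320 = -0.02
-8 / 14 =-4 / 7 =-0.57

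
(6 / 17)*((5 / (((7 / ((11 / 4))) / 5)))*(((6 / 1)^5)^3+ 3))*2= 387902612277675 / 119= 3259685817459.45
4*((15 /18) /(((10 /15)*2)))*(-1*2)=-5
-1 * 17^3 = -4913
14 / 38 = 7 / 19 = 0.37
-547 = -547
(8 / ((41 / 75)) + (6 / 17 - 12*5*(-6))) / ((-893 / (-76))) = 1045464 / 32759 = 31.91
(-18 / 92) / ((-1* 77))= 9 / 3542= 0.00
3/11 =0.27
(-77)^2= 5929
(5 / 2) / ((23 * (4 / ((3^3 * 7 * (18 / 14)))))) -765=-139545 / 184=-758.40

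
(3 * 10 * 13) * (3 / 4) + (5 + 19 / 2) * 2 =643 / 2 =321.50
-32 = -32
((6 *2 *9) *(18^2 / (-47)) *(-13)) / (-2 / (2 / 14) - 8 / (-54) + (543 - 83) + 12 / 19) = 116680824 / 5386153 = 21.66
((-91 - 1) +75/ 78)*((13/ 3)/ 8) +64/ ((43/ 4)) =-29831/ 688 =-43.36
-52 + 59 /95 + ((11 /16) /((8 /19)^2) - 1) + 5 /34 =-48.35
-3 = -3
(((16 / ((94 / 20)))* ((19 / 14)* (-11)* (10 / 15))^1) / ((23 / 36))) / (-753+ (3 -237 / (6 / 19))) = 802560 / 22708567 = 0.04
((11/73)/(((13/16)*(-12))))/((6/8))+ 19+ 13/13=170644/8541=19.98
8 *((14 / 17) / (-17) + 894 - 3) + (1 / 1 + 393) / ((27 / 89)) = 65750834 / 7803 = 8426.35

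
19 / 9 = 2.11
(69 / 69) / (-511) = -1 / 511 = -0.00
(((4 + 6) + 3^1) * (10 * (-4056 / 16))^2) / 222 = 376310.47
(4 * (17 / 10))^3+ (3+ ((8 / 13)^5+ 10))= 15200747197 / 46411625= 327.52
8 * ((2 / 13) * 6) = 96 / 13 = 7.38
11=11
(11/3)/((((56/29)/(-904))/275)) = -9912925/21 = -472044.05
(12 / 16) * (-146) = -219 / 2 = -109.50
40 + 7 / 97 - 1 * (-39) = 7670 / 97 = 79.07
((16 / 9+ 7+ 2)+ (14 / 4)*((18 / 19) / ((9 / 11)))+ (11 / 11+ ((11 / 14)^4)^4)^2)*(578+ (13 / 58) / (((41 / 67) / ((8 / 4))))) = 984398365970981021540917198812200901010562915 / 107159973435179489054705714585554319835136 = 9186.25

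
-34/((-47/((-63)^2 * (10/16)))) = 337365/188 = 1794.49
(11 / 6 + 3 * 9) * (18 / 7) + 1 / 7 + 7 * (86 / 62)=18227 / 217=84.00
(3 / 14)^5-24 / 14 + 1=-383917 / 537824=-0.71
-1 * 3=-3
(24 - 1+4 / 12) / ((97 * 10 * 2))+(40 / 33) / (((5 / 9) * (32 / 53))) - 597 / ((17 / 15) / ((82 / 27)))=-347436929 / 217668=-1596.18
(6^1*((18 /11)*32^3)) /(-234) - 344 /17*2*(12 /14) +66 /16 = -191331687 /136136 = -1405.45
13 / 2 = 6.50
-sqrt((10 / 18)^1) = -sqrt(5) / 3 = -0.75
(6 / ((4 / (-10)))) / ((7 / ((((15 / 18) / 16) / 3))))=-25 / 672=-0.04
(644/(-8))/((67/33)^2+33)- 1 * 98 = -100.17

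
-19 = -19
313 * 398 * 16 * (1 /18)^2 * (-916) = -456439136 /81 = -5635051.06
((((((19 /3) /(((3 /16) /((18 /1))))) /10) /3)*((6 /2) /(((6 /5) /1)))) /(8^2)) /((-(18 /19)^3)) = -0.93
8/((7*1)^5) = 8/16807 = 0.00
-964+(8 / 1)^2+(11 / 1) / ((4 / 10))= -1745 / 2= -872.50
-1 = -1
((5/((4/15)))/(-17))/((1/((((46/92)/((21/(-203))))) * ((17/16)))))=725/128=5.66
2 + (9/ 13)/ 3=29/ 13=2.23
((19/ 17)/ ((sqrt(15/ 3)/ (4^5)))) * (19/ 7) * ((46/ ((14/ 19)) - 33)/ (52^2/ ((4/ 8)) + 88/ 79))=751988992 * sqrt(5)/ 222473475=7.56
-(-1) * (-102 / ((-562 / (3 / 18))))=17 / 562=0.03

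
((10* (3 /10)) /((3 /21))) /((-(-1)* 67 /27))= 567 /67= 8.46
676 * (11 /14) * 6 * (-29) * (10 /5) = -1293864 /7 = -184837.71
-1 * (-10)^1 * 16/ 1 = 160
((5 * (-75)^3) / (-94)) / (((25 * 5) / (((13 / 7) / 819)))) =0.41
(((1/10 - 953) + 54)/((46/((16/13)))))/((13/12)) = -431472/19435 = -22.20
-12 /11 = -1.09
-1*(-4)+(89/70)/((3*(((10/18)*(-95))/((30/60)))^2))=252702403/63175000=4.00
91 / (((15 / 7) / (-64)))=-40768 / 15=-2717.87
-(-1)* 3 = 3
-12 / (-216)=1 / 18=0.06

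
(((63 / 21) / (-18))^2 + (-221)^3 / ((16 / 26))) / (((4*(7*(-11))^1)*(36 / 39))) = 16417462555 / 266112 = 61693.81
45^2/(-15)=-135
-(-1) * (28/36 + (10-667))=-5906/9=-656.22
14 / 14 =1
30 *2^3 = 240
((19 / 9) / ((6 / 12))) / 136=19 / 612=0.03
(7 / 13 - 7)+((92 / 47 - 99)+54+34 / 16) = -231589 / 4888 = -47.38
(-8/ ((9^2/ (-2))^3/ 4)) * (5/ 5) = 256/ 531441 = 0.00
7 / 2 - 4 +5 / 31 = -21 / 62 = -0.34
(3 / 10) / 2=3 / 20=0.15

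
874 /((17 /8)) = 6992 /17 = 411.29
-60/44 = -1.36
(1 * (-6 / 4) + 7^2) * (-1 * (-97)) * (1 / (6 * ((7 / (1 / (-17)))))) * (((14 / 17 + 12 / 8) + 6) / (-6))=2607845 / 291312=8.95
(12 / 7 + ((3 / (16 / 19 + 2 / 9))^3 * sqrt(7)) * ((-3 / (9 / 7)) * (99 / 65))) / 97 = 12 / 679 -4455188001 * sqrt(7) / 5430017320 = -2.15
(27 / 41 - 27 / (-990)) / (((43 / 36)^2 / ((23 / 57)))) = 15366024 / 79220405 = 0.19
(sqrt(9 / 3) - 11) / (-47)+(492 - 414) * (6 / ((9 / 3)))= 7343 / 47 - sqrt(3) / 47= 156.20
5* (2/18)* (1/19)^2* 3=5/1083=0.00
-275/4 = -68.75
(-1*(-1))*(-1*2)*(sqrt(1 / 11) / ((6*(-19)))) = sqrt(11) / 627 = 0.01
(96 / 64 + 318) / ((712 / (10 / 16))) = 3195 / 11392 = 0.28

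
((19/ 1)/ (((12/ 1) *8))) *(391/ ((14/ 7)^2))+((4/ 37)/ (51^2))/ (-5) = 1191573943/ 61591680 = 19.35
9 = 9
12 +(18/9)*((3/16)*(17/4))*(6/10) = 2073/160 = 12.96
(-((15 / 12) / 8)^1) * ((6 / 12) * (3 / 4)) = -0.06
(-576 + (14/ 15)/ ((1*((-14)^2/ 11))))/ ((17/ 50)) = -604745/ 357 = -1693.96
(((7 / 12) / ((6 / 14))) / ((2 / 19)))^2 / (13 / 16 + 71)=866761 / 372276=2.33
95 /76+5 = 25 /4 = 6.25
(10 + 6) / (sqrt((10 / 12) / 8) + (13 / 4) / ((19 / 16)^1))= 758784 / 127987-23104*sqrt(15) / 127987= 5.23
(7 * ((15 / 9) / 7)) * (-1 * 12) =-20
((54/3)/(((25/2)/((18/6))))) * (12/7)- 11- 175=-31254/175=-178.59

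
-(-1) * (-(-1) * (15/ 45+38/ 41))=155/ 123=1.26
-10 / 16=-5 / 8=-0.62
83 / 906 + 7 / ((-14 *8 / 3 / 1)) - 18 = -131159 / 7248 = -18.10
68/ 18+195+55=2284/ 9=253.78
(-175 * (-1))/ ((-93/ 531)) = -30975/ 31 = -999.19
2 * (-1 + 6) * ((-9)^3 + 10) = -7190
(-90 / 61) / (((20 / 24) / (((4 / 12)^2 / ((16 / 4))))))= -3 / 61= -0.05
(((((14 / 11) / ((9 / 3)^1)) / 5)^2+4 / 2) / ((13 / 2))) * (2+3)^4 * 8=21858400 / 14157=1544.00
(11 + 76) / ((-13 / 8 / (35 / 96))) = -1015 / 52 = -19.52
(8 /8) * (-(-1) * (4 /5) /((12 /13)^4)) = 28561 /25920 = 1.10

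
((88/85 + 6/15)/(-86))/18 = -61/65790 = -0.00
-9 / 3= -3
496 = 496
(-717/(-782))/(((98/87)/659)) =41107761/76636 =536.40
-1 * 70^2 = -4900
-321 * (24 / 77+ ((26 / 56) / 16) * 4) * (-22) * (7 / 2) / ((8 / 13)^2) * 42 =600373683 / 512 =1172604.85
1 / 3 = 0.33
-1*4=-4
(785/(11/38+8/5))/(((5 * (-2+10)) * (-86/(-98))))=730835/61748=11.84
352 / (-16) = -22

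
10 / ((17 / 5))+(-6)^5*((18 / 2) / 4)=-297382 / 17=-17493.06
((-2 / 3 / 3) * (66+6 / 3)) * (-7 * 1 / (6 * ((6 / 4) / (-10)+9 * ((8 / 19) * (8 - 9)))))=-180880 / 40419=-4.48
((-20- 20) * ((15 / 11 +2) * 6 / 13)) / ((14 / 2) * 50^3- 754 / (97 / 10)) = -43068 / 606802339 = -0.00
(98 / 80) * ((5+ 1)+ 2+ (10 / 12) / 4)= 9653 / 960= 10.06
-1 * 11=-11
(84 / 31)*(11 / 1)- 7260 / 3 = -74096 / 31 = -2390.19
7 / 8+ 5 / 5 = 1.88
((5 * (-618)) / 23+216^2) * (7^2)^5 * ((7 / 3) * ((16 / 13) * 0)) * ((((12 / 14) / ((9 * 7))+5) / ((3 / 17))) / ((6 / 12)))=0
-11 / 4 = -2.75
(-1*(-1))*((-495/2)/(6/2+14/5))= -2475/58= -42.67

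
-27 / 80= -0.34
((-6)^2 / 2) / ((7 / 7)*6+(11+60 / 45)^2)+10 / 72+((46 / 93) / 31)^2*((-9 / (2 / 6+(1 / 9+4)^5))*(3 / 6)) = 51835362540024419 / 205100193026416770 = 0.25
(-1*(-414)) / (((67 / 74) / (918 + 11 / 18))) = 28142570 / 67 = 420038.36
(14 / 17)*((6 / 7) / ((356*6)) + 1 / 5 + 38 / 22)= 1.59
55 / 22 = 5 / 2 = 2.50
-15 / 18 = -5 / 6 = -0.83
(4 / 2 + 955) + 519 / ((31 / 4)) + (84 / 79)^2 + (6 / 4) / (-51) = 6742917695 / 6578014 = 1025.07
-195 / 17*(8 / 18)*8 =-2080 / 51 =-40.78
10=10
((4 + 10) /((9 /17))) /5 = 238 /45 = 5.29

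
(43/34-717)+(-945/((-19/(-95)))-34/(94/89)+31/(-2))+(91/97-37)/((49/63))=-3002740905/542521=-5534.79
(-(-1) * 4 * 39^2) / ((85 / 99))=602316 / 85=7086.07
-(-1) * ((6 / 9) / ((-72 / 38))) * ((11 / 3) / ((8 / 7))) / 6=-0.19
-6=-6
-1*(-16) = 16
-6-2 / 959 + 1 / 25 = -142941 / 23975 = -5.96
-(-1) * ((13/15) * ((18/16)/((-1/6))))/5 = -117/100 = -1.17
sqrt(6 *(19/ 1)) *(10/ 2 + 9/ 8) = 49 *sqrt(114)/ 8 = 65.40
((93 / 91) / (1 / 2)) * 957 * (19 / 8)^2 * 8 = 32129361 / 364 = 88267.48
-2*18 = -36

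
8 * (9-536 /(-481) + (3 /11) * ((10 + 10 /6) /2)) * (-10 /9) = -4954600 /47619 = -104.05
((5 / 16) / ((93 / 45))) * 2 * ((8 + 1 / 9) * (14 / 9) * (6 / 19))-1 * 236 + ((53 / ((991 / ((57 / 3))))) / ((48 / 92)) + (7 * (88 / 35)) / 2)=-23539726619 / 105065820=-224.05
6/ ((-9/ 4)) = -8/ 3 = -2.67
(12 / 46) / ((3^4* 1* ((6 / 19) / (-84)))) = -532 / 621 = -0.86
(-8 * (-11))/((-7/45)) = -3960/7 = -565.71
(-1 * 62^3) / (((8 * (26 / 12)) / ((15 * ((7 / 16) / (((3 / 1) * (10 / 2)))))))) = -625611 / 104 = -6015.49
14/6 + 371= 1120/3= 373.33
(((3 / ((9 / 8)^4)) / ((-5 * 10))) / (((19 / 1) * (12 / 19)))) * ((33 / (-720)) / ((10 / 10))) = 352 / 2460375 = 0.00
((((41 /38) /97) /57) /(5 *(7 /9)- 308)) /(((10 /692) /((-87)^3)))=14012285337 /479207645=29.24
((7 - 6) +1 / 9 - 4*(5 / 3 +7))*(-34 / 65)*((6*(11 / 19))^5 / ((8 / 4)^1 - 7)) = -1428772321152 / 804732175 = -1775.46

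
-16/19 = -0.84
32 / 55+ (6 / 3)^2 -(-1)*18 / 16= 2511 / 440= 5.71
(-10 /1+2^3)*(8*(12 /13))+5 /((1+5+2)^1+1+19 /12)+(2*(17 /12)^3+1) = -10856029 /1426464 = -7.61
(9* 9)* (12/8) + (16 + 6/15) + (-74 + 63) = 1269/10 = 126.90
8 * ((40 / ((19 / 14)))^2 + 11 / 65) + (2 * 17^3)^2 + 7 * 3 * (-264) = 2265585240148 / 23465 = 96551682.94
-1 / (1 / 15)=-15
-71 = -71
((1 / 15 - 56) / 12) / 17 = -839 / 3060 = -0.27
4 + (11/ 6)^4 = 19825/ 1296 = 15.30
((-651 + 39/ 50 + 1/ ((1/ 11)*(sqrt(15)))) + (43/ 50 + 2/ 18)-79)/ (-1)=163856/ 225-11*sqrt(15)/ 15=725.41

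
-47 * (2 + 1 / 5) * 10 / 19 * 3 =-3102 / 19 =-163.26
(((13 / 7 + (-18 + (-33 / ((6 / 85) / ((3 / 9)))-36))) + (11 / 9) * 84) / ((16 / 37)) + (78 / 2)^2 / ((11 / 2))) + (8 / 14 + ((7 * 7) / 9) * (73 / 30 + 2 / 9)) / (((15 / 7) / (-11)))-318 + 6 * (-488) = -49249358009 / 14968800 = -3290.13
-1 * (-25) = 25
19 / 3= 6.33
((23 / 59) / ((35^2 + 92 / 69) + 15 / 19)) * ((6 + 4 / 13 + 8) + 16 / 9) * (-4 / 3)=-1644868 / 241418619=-0.01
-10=-10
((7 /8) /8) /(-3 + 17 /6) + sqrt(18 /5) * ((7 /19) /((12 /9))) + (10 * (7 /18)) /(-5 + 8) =63 * sqrt(10) /380 + 553 /864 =1.16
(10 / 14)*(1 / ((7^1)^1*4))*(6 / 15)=0.01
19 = 19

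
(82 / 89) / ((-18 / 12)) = -164 / 267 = -0.61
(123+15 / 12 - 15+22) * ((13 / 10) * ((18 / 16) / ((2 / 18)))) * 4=110565 / 16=6910.31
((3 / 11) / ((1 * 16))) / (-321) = -1 / 18832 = -0.00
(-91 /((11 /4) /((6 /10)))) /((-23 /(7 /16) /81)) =154791 /5060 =30.59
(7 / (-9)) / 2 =-7 / 18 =-0.39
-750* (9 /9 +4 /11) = -11250 /11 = -1022.73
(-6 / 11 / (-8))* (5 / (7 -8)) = -15 / 44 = -0.34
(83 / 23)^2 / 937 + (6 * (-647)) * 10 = -19242018971 / 495673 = -38819.99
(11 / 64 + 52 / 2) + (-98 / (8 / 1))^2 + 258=27791 / 64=434.23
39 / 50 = 0.78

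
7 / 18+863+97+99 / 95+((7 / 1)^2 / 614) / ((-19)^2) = 4794864178 / 4987215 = 961.43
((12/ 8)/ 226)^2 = 9/ 204304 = 0.00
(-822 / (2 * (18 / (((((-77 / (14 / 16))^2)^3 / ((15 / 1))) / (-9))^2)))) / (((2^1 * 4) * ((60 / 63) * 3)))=-3231697475515501286260736 / 273375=-11821481391917700178.37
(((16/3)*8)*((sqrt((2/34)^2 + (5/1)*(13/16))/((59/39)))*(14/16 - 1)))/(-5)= 156*sqrt(2089)/5015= 1.42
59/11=5.36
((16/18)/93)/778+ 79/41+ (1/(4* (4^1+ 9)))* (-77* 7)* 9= -63419972791/694164276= -91.36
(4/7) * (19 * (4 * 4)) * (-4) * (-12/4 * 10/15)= 9728/7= 1389.71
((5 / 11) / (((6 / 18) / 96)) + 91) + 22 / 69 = 168671 / 759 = 222.23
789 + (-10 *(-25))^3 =15625789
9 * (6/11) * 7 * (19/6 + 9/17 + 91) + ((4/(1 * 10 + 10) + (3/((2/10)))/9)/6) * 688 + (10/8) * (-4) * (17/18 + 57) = 3178.42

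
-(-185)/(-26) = -7.12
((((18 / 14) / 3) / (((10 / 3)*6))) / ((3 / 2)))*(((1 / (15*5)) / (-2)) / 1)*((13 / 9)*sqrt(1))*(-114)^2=-4693 / 2625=-1.79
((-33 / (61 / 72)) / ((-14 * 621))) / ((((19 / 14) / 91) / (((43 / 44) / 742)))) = 559 / 1412821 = 0.00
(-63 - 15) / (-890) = 39 / 445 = 0.09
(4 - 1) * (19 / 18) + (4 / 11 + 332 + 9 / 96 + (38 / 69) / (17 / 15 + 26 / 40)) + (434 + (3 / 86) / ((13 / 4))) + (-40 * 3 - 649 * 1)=1370809577 / 1452738144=0.94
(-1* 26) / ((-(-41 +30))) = -26 / 11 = -2.36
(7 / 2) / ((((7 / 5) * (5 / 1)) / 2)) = 1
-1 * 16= -16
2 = 2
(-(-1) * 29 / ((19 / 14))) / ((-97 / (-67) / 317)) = 8623034 / 1843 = 4678.80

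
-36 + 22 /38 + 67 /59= -38434 /1121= -34.29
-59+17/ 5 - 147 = -1013/ 5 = -202.60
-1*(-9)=9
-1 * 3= -3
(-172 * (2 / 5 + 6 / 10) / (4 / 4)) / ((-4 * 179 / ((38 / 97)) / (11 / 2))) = 8987 / 17363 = 0.52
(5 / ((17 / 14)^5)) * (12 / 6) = 5378240 / 1419857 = 3.79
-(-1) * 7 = 7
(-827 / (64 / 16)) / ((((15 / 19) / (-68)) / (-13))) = -231504.87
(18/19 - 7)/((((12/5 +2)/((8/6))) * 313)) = -1150/196251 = -0.01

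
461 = 461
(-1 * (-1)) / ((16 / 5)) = 5 / 16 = 0.31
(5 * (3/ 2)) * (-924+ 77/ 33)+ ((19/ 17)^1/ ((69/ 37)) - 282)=-16876891/ 2346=-7193.90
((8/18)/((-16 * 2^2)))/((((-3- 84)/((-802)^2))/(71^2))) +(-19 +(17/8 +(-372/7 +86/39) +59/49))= 1032435869741/3990168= 258744.96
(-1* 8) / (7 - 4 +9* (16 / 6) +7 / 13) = -52 / 179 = -0.29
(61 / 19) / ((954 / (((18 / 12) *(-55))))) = -3355 / 12084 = -0.28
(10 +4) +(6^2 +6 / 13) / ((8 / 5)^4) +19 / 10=2857233 / 133120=21.46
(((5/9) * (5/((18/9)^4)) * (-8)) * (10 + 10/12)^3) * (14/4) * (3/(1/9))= -48059375/288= -166872.83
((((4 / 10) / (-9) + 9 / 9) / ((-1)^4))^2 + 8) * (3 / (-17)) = -1.57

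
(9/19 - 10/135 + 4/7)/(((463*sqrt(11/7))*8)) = 317*sqrt(77)/13301064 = 0.00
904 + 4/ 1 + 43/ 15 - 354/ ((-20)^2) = 545989/ 600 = 909.98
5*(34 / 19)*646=5780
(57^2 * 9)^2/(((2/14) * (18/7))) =4655196441/2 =2327598220.50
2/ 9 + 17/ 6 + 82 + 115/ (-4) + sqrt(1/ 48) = 56.45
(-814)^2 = 662596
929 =929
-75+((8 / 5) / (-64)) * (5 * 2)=-301 / 4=-75.25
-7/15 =-0.47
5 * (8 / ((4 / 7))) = 70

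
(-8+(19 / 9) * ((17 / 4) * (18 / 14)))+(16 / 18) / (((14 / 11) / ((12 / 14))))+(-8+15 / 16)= -6887 / 2352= -2.93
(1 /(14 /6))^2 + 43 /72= 2755 /3528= 0.78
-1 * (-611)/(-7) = -611/7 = -87.29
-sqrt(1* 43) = -sqrt(43) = -6.56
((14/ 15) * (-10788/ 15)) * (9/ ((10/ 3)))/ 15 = -75516/ 625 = -120.83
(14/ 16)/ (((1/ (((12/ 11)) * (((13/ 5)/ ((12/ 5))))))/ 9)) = 9.31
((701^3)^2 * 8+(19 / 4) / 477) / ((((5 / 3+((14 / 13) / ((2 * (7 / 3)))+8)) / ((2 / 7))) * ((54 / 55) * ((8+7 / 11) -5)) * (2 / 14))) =2849083566899890286382559 / 53027136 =53728784577388646.57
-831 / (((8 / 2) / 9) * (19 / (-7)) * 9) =5817 / 76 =76.54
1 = 1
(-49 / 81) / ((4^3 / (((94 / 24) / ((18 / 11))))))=-25333 / 1119744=-0.02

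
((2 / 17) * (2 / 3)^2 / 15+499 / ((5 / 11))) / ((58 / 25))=473.19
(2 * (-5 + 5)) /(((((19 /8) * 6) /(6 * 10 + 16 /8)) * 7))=0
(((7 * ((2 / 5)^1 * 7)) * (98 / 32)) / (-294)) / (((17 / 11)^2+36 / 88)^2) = -717409 / 27499740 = -0.03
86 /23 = 3.74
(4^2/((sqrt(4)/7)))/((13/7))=392/13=30.15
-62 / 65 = -0.95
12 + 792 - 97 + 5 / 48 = 33941 / 48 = 707.10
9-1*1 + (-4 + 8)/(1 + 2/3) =52/5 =10.40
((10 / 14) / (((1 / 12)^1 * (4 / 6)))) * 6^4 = 116640 / 7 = 16662.86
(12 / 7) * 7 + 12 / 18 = 38 / 3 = 12.67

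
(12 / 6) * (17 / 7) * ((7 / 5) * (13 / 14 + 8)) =425 / 7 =60.71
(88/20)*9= 198/5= 39.60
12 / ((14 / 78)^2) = 372.49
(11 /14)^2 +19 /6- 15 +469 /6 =39367 /588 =66.95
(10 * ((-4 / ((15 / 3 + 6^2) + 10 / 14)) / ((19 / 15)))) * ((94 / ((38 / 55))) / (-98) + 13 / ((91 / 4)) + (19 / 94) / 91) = 69510300 / 112711781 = 0.62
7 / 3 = 2.33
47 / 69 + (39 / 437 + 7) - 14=-8167 / 1311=-6.23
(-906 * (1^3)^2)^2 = 820836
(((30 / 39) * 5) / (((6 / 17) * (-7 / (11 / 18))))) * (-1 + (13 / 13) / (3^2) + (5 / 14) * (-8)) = 551650 / 154791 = 3.56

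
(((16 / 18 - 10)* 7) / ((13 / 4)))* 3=-58.87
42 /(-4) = -21 /2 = -10.50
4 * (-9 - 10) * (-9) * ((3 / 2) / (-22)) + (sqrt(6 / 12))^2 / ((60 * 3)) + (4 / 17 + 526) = 32286787 / 67320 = 479.60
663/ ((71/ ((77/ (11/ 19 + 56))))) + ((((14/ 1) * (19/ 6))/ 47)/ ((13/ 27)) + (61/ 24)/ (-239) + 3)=4723136371349/ 267495922200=17.66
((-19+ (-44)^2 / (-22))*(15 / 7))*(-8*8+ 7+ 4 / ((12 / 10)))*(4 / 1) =49220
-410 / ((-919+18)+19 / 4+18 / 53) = 86920 / 189933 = 0.46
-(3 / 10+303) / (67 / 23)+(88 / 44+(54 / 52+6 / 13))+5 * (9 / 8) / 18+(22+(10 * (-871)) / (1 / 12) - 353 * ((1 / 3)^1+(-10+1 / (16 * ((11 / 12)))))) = -17902031921 / 176880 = -101210.04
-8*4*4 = -128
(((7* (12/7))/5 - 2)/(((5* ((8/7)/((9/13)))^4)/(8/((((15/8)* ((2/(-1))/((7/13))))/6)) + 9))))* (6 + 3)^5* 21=28155.15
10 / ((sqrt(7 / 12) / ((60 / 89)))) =1200 * sqrt(21) / 623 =8.83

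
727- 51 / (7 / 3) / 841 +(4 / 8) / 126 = 154069897 / 211932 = 726.98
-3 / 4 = -0.75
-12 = -12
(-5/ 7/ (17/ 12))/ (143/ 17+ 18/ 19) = -1140/ 21161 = -0.05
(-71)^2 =5041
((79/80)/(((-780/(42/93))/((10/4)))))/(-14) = 79/773760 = 0.00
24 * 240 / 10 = 576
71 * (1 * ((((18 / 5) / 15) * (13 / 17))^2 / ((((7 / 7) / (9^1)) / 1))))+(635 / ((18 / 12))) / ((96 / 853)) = 98396259719 / 26010000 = 3783.02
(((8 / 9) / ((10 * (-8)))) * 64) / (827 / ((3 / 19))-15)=-8 / 58755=-0.00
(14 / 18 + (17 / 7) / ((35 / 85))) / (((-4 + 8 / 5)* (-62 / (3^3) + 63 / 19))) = -69920 / 25627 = -2.73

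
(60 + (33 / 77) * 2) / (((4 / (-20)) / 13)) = -27690 / 7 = -3955.71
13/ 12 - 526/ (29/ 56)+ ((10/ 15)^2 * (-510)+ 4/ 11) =-4750333/ 3828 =-1240.94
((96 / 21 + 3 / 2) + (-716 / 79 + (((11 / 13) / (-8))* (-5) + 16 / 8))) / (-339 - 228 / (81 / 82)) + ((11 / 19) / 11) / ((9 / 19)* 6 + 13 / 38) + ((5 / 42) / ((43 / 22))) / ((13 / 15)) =403379043869 / 4603729490360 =0.09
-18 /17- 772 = -13142 /17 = -773.06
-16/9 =-1.78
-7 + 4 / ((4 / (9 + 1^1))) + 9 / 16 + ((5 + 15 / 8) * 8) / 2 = 497 / 16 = 31.06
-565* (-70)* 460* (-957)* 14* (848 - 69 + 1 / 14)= -189898515807000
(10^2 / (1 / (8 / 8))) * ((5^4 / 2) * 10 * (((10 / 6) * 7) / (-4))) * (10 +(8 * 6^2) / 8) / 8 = -62890625 / 12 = -5240885.42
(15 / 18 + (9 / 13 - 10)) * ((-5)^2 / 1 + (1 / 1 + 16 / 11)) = -99811 / 429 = -232.66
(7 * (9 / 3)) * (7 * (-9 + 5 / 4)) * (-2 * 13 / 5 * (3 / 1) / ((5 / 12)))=1066338 / 25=42653.52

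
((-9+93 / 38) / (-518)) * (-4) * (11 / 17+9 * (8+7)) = -574194 / 83657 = -6.86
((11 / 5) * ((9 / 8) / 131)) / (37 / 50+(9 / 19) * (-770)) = -9405 / 181197628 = -0.00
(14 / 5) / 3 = 0.93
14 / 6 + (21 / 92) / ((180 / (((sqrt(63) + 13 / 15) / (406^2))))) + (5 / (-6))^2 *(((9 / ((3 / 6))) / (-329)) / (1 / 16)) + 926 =sqrt(7) / 43328320 + 85016198856611 / 91639396800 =927.73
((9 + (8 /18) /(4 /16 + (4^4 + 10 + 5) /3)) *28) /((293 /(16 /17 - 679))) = -583.49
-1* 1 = -1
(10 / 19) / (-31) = -10 / 589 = -0.02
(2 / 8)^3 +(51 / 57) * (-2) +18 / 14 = -4155 / 8512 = -0.49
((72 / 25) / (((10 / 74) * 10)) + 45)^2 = 867714849 / 390625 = 2221.35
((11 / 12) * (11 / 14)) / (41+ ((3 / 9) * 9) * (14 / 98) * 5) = 121 / 7248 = 0.02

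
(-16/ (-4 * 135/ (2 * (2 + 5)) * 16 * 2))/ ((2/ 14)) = 49/ 540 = 0.09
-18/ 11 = -1.64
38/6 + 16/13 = 7.56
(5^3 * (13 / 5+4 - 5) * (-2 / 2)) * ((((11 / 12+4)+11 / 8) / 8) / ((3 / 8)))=-3775 / 9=-419.44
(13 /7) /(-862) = -13 /6034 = -0.00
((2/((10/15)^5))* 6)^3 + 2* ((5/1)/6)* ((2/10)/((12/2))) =3486784657/4608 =756680.70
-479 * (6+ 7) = -6227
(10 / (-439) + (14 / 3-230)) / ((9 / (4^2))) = -4748704 / 11853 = -400.63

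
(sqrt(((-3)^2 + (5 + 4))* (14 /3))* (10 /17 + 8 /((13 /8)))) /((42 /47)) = 2726* sqrt(21) /221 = 56.53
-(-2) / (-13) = -2 / 13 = -0.15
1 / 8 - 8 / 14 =-25 / 56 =-0.45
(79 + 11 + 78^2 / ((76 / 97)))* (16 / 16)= 7855.11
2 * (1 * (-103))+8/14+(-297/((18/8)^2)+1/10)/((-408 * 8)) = -140796661/685440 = -205.41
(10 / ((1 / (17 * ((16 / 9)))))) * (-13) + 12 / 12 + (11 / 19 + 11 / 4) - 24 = -2700815 / 684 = -3948.56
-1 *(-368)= 368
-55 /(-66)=5 /6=0.83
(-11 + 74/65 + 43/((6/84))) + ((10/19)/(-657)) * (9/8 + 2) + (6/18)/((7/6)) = 13459263521/22719060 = 592.42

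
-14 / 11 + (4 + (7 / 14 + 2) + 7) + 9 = 467 / 22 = 21.23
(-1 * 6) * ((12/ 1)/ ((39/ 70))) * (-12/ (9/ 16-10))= -322560/ 1963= -164.32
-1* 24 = -24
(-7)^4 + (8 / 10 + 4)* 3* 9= 12653 / 5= 2530.60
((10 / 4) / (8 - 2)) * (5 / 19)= 25 / 228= 0.11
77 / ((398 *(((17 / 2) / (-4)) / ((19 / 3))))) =-5852 / 10149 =-0.58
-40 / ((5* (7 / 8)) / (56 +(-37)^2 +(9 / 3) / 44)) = -1003248 / 77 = -13029.19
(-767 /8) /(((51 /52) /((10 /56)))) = -49855 /2856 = -17.46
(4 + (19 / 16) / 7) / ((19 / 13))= 6071 / 2128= 2.85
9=9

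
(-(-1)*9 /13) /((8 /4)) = 9 /26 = 0.35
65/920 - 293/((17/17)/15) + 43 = -800755/184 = -4351.93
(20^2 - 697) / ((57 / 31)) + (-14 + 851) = 675.47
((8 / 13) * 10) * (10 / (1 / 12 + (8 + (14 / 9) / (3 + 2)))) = 144000 / 19643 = 7.33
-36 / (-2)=18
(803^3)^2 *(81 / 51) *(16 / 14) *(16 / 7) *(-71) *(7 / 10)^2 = -16446192256545810761376 / 425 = -38696922956578378262.06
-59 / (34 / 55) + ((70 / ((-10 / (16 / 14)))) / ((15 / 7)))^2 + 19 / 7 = -78.79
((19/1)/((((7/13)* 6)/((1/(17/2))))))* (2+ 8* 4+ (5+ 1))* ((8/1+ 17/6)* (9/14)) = 160550/833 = 192.74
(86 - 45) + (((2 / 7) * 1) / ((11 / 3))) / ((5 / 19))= 15899 / 385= 41.30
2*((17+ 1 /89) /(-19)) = -3028 /1691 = -1.79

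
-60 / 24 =-5 / 2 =-2.50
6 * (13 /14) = 39 /7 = 5.57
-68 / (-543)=68 / 543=0.13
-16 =-16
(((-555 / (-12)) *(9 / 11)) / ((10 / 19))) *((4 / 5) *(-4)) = -12654 / 55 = -230.07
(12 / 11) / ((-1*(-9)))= 4 / 33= 0.12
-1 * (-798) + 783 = 1581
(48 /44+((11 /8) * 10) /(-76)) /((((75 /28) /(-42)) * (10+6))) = -149107 /167200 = -0.89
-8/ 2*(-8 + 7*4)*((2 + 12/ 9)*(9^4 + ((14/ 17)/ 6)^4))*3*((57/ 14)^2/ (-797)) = 3204704300896400/ 29355710517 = 109168.00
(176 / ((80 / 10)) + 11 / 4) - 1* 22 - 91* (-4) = 1467 / 4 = 366.75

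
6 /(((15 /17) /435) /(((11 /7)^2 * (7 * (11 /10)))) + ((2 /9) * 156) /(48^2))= 3401652672 /8590859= 395.96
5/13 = 0.38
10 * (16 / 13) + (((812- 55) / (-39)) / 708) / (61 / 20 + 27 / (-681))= 1160289125 / 94343301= 12.30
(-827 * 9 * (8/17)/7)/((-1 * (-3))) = -19848/119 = -166.79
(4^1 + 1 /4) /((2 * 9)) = 17 /72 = 0.24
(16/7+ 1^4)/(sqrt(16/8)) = 23* sqrt(2)/14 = 2.32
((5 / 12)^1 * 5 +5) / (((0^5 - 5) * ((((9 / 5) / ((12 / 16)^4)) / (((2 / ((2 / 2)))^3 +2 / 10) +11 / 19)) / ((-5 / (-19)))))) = -106335 / 184832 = -0.58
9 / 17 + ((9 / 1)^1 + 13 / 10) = 1841 / 170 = 10.83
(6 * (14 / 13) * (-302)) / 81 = -8456 / 351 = -24.09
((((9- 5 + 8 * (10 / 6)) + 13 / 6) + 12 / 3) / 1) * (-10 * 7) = -1645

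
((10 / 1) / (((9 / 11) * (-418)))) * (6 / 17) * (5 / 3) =-50 / 2907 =-0.02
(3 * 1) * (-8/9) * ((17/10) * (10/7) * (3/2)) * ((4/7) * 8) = -2176/49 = -44.41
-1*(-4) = 4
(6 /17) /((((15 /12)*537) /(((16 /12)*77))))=2464 /45645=0.05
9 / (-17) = -9 / 17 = -0.53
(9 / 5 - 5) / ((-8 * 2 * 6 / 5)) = 1 / 6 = 0.17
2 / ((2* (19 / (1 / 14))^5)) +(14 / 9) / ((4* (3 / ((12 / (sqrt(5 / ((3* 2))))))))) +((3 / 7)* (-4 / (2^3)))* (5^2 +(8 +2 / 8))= -9488401463603 / 1331705468576 +14* sqrt(30) / 45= -5.42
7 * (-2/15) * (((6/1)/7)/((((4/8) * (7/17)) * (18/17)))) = -1156/315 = -3.67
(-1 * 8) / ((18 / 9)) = -4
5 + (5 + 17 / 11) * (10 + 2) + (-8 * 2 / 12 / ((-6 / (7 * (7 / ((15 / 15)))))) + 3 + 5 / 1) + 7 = 10834 / 99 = 109.43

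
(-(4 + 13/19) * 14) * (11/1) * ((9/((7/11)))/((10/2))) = -193842/95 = -2040.44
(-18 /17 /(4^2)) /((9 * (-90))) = 1 /12240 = 0.00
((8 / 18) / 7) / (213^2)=4 / 2858247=0.00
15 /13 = 1.15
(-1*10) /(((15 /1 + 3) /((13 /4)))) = -65 /36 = -1.81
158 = 158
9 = 9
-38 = -38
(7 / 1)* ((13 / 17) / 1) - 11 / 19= 1542 / 323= 4.77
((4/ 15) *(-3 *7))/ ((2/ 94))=-1316/ 5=-263.20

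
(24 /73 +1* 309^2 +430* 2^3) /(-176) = -7221257 /12848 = -562.05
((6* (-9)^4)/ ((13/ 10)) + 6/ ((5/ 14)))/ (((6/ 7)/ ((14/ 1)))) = 32166736/ 65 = 494872.86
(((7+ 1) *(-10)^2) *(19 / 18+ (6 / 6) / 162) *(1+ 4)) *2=688000 / 81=8493.83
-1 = -1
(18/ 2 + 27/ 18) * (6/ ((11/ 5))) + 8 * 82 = 7531/ 11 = 684.64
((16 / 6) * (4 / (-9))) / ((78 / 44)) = -704 / 1053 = -0.67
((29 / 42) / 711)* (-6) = -29 / 4977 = -0.01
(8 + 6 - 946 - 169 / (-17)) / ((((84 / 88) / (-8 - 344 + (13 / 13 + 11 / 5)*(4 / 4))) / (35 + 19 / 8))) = 1498534180 / 119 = 12592724.20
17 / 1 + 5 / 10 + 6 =47 / 2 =23.50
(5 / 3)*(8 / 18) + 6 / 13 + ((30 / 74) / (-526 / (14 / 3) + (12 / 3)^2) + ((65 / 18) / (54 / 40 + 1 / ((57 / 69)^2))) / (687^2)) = 33686237659218133 / 28116613810851579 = 1.20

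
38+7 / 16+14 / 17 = 10679 / 272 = 39.26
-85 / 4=-21.25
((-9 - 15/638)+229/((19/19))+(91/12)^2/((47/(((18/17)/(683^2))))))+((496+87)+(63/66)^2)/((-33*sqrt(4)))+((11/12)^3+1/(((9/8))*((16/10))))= 212.46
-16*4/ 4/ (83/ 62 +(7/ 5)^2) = -24800/ 5113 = -4.85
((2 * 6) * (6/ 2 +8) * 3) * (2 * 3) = 2376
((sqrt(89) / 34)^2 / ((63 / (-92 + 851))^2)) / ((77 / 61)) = 31591351 / 3568572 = 8.85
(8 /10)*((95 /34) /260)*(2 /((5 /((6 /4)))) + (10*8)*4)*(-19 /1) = -578683 /11050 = -52.37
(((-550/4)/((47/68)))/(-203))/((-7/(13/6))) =-60775/200361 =-0.30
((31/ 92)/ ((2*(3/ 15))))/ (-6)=-155/ 1104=-0.14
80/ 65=16/ 13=1.23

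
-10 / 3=-3.33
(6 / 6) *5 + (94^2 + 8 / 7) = 61895 / 7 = 8842.14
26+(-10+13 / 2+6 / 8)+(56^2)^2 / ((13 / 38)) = 1494844601 / 52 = 28747011.56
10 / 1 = 10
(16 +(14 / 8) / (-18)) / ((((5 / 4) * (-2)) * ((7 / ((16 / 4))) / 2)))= -458 / 63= -7.27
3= 3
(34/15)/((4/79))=1343/30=44.77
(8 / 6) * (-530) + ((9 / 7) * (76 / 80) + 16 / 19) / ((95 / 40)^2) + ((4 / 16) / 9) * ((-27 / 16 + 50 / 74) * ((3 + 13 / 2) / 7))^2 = -59894963201246017 / 84807213281280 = -706.25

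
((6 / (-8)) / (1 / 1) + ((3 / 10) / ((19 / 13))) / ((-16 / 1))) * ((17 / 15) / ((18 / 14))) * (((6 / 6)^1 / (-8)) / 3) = 91987 / 3283200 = 0.03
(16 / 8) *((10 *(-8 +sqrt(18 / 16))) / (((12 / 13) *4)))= -130 / 3 +65 *sqrt(2) / 16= -37.59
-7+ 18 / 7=-31 / 7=-4.43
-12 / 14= -6 / 7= -0.86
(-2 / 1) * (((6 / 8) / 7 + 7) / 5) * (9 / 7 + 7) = -5771 / 245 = -23.56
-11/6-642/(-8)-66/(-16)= 82.54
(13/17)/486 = 13/8262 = 0.00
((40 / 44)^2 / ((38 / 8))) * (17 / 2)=3400 / 2299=1.48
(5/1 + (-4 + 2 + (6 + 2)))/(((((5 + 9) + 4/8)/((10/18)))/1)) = 110/261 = 0.42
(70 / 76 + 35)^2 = 1863225 / 1444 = 1290.32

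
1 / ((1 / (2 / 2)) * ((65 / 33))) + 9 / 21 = 426 / 455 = 0.94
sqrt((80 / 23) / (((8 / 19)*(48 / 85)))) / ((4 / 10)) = 25*sqrt(44574) / 552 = 9.56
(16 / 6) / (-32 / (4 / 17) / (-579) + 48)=193 / 3491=0.06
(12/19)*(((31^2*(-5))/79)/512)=-14415/192128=-0.08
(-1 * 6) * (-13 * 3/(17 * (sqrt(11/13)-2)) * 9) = -54756/697-2106 * sqrt(143)/697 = -114.69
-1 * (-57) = 57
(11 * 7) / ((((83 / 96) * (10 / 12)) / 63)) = 2794176 / 415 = 6732.95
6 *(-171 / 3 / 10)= -171 / 5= -34.20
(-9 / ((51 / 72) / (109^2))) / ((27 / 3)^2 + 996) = -855432 / 6103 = -140.17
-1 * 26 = -26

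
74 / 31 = 2.39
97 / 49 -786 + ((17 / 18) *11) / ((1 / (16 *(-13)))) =-1298705 / 441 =-2944.91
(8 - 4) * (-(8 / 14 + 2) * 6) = -432 / 7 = -61.71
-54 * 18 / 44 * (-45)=10935 / 11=994.09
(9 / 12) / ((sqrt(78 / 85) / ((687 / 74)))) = 687 * sqrt(6630) / 7696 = 7.27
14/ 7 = 2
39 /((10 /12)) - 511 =-2321 /5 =-464.20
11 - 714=-703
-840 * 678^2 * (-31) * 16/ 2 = 95761370880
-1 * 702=-702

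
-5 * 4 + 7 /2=-16.50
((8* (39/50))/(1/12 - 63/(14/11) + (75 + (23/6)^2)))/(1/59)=165672/18125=9.14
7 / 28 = 1 / 4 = 0.25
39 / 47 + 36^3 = 46656.83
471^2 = 221841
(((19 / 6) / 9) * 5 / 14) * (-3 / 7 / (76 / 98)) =-5 / 72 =-0.07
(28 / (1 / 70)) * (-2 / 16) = -245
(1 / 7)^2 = 0.02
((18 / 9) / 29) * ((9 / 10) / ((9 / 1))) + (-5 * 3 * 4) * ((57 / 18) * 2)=-55099 / 145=-379.99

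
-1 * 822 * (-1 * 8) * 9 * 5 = 295920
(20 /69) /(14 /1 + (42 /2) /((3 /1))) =20 /1449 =0.01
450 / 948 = 75 / 158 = 0.47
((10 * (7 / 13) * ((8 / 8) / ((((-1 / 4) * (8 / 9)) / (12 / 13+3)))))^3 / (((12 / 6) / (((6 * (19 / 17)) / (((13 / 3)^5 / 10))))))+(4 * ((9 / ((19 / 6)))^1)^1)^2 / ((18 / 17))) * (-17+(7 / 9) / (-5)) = 1039285655626091257656 / 3234849511236785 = 321277.90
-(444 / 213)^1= -148 / 71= -2.08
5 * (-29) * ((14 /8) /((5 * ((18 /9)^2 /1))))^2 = -1421 /1280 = -1.11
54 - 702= -648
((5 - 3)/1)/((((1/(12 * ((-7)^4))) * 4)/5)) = 72030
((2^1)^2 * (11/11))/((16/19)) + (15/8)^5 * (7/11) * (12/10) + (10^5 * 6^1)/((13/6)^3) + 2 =23366710133739/395952128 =59013.98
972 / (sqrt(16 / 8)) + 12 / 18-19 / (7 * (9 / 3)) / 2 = 687.52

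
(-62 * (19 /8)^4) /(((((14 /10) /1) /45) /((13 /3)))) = -3938952225 /14336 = -274759.50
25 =25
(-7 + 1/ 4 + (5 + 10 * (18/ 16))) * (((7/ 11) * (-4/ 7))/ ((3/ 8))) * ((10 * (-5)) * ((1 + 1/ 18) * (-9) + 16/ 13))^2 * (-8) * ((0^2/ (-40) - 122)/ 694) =-4285982000000/ 1935219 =-2214727.12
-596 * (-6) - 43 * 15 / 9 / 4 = 42697 / 12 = 3558.08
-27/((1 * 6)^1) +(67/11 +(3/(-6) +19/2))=233/22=10.59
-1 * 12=-12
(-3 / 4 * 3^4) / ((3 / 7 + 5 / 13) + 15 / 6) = -2457 / 134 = -18.34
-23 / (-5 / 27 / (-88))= -54648 / 5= -10929.60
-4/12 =-1/3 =-0.33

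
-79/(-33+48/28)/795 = 0.00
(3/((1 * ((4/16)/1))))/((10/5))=6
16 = 16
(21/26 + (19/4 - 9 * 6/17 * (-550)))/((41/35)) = 54225955/36244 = 1496.14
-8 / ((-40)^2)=-1 / 200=-0.00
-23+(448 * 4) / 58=229 / 29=7.90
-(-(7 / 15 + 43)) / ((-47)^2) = 652 / 33135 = 0.02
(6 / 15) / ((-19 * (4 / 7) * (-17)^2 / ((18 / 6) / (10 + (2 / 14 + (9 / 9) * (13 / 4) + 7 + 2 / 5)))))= -294 / 15984301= -0.00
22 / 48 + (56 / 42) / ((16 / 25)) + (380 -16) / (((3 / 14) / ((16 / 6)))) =326327 / 72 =4532.32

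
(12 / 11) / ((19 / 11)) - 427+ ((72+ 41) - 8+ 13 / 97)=-592035 / 1843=-321.23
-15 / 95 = -3 / 19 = -0.16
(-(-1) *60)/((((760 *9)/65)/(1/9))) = 65/1026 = 0.06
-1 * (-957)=957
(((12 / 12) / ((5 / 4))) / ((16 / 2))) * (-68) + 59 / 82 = -2493 / 410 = -6.08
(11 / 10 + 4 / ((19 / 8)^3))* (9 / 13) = 863361 / 891670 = 0.97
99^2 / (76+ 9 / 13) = 127413 / 997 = 127.80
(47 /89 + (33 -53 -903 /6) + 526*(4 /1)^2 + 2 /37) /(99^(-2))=532279539297 /6586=80819851.09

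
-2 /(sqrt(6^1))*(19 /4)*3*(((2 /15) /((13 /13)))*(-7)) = 133*sqrt(6) /30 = 10.86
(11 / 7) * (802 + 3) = 1265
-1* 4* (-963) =3852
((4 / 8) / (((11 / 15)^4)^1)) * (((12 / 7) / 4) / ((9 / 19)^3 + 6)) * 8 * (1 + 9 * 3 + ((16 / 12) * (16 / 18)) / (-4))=3498090000 / 130074637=26.89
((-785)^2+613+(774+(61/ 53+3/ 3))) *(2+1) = 98200650/ 53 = 1852842.45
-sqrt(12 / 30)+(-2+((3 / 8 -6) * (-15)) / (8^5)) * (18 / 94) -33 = -411297861 / 12320768 -sqrt(10) / 5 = -34.01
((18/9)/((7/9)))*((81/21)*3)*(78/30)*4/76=18954/4655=4.07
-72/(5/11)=-792/5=-158.40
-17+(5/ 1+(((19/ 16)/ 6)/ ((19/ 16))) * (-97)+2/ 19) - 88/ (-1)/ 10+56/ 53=-549967/ 30210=-18.20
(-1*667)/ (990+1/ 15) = -10005/ 14851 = -0.67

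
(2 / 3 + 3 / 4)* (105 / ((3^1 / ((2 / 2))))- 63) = -119 / 3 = -39.67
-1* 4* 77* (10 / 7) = -440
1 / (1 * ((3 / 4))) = 4 / 3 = 1.33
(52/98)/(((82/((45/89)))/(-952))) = -79560/25543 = -3.11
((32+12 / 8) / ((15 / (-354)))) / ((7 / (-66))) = 260898 / 35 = 7454.23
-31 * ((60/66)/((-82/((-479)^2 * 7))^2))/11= -399824894993195/406802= -982848892.07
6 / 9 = 2 / 3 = 0.67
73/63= 1.16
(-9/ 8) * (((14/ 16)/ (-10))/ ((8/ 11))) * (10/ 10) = 693/ 5120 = 0.14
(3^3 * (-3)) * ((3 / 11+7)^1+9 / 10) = -72819 / 110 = -661.99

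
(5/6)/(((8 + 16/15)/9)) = 225/272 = 0.83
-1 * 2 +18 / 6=1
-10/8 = -5/4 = -1.25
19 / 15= 1.27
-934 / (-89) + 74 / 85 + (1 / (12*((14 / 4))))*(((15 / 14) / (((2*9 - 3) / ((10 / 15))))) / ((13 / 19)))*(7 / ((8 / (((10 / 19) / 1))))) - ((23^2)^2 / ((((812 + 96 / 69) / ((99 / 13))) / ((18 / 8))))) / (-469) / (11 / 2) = 2718298610791 / 199127110140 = 13.65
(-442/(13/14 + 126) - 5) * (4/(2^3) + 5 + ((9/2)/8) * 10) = -1341497/14216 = -94.37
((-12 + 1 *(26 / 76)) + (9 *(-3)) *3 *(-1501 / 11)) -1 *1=4614787 / 418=11040.16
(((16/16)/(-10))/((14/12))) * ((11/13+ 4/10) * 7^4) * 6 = -500094/325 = -1538.75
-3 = -3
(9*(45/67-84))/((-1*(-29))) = -50247/1943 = -25.86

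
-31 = -31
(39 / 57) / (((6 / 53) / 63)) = 380.76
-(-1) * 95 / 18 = 95 / 18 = 5.28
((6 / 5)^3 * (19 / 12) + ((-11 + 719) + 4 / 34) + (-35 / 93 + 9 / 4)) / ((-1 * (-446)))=563410933 / 352563000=1.60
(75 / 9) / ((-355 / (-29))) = 145 / 213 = 0.68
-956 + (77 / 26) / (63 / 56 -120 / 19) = -9811544 / 10257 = -956.57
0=0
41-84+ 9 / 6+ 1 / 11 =-911 / 22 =-41.41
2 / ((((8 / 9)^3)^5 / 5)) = 1029455660473245 / 17592186044416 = 58.52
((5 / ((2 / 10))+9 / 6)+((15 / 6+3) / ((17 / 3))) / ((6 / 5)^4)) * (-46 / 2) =-9110461 / 14688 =-620.27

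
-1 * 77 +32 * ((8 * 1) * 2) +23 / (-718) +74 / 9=2863895 / 6462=443.19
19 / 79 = 0.24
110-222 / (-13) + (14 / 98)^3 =566649 / 4459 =127.08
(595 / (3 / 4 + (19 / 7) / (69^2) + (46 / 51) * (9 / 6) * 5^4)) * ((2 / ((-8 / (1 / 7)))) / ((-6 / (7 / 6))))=37455845 / 7672013876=0.00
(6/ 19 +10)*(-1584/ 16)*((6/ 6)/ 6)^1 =-3234/ 19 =-170.21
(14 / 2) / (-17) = -7 / 17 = -0.41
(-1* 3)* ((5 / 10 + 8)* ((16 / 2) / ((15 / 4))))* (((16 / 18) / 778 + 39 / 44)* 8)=-14874592 / 38511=-386.24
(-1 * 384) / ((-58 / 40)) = 7680 / 29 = 264.83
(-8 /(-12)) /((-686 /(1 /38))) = -1 /39102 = -0.00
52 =52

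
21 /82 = 0.26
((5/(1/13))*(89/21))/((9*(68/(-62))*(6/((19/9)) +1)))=-3407365/469098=-7.26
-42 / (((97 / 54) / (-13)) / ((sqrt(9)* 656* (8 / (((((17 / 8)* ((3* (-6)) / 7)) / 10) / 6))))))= -86649937920 / 1649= -52546960.53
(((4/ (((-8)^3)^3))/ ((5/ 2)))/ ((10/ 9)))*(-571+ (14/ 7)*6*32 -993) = 531/ 41943040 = 0.00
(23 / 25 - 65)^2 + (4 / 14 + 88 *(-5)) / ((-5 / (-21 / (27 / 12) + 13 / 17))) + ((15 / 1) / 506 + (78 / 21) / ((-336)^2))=3561182133199769 / 1062174960000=3352.73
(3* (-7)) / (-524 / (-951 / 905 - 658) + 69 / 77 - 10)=964445097 / 381590201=2.53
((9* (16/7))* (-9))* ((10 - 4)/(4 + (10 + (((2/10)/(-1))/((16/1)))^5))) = -8493465600000/107042133331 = -79.35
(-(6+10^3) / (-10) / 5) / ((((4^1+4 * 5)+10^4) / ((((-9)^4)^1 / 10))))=3300183 / 2506000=1.32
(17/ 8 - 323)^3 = -33037535.67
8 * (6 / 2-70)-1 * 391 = -927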